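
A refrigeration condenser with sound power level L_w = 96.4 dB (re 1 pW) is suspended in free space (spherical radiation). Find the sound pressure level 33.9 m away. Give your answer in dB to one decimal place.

54.8 dB

Free-field spherical radiation: L_p = L_w − 10·log₁₀(4π·r²), r = 33.9 m.
4π·r² = 1.444e+04 m², 10·log₁₀ of that is 41.596 dB.
L_p = 96.4 − 41.596 = 54.80 dB.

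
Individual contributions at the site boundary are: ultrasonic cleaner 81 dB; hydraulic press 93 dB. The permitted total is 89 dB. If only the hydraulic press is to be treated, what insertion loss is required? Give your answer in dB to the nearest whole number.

5 dB

The untreated sources together contribute 10^(81/10) = 1.259e+08, i.e. 81.00 dB.
To meet 89 dB overall, the treated hydraulic press may contribute at most 10^(89/10) − 1.259e+08 = 6.684e+08, i.e. 88.25 dB.
So the hydraulic press must be reduced from 93 to 88.25 dB: IL = 4.75 dB.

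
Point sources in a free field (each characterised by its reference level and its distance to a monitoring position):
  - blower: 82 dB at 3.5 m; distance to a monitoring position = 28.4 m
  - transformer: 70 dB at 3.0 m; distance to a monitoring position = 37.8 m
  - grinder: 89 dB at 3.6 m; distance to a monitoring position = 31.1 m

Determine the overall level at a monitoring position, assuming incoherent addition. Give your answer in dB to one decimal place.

71.2 dB

Apply inverse-square spreading to bring every level to the receiver, then sum 10^(L/10).
blower: 82 − 20·log₁₀(28.4/3.5) = 82 − 18.19 = 63.81 dB.
transformer: 70 − 20·log₁₀(37.8/3.0) = 70 − 22.01 = 47.99 dB.
grinder: 89 − 20·log₁₀(31.1/3.6) = 89 − 18.73 = 70.27 dB.
Σ 10^(L/10) = 1.311e+07 → L_total = 10·log₁₀(1.311e+07) = 71.18 dB.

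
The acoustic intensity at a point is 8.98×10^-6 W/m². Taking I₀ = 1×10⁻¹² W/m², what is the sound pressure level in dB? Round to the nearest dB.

70 dB

L = 10·log₁₀(I/I₀) = 10·log₁₀(8.98×10^-6/10⁻¹²) = 10·log₁₀(8.98×10^6).
L = 10·(0.9533 + 6) = 69.53 dB.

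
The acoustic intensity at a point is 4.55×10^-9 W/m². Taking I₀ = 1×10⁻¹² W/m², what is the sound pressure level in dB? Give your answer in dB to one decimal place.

Dividing by I₀ shifts the exponent by 12: I/I₀ = 4.55×10^3.
L = 10·(0.6580 + 3) = 36.58 dB.

36.6 dB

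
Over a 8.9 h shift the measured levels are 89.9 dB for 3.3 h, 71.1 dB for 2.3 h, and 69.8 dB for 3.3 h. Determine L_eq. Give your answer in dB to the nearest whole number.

86 dB

L_eq = 10·log₁₀[(1/T)·Σ tᵢ·10^(Lᵢ/10)] with T = 8.9 h.
Σ tᵢ·10^(Lᵢ/10) = 3.3·10^(89.9/10) + 2.3·10^(71.1/10) + 3.3·10^(69.8/10) = 3.286e+09.
L_eq = 10·log₁₀(3.286e+09/8.9) = 85.67 dB.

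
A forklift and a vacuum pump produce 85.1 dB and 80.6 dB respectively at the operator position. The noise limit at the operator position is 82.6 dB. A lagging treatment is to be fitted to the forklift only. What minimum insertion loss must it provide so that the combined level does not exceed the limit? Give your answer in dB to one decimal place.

The untreated sources together contribute 10^(80.6/10) = 1.148e+08, i.e. 80.60 dB.
The limit corresponds to 10^(82.6/10) = 1.820e+08; subtracting the fixed part leaves 6.715e+07 for the forklift, i.e. 78.27 dB.
So the forklift must be reduced from 85.1 to 78.27 dB: IL = 6.83 dB.

6.8 dB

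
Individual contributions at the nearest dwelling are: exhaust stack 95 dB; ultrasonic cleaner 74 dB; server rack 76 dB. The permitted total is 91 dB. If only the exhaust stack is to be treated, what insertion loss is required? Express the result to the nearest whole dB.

The untreated sources together contribute 10^(74/10) + 10^(76/10) = 6.493e+07, i.e. 78.12 dB.
The limit corresponds to 10^(91/10) = 1.259e+09; subtracting the fixed part leaves 1.194e+09 for the exhaust stack, i.e. 90.77 dB.
So the exhaust stack must be reduced from 95 to 90.77 dB: IL = 4.23 dB.

4 dB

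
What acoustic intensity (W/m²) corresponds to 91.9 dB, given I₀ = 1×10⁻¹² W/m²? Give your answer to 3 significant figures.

0.00155 W/m²

L = 10·log₁₀(I/I₀) ⇒ I = I₀·10^(L/10) = 10⁻¹² × 10^9.19.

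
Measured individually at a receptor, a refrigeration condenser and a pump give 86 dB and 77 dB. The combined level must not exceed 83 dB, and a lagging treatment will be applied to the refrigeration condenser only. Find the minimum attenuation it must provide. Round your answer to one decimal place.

4.3 dB

Everything except the refrigeration condenser sums to 10^(77/10) = 5.012e+07 in linear terms, 77.00 dB.
To meet 83 dB overall, the treated refrigeration condenser may contribute at most 10^(83/10) − 5.012e+07 = 1.494e+08, i.e. 81.74 dB.
So the refrigeration condenser must be reduced from 86 to 81.74 dB: IL = 4.26 dB.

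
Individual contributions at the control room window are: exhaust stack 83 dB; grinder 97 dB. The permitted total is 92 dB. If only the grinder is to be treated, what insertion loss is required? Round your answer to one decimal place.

Fixed contribution from the other source: Σ 10^(L/10) = 10^(83/10) = 1.995e+08 (83.00 dB).
To meet 92 dB overall, the treated grinder may contribute at most 10^(92/10) − 1.995e+08 = 1.385e+09, i.e. 91.42 dB.
So the grinder must be reduced from 97 to 91.42 dB: IL = 5.58 dB.

5.6 dB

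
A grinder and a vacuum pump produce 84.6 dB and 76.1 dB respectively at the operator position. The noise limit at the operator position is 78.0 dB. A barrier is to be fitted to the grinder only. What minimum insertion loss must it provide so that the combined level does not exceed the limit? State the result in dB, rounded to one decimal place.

11.1 dB

The untreated sources together contribute 10^(76.1/10) = 4.074e+07, i.e. 76.10 dB.
To meet 78.0 dB overall, the treated grinder may contribute at most 10^(78.0/10) − 4.074e+07 = 2.236e+07, i.e. 73.49 dB.
So the grinder must be reduced from 84.6 to 73.49 dB: IL = 11.11 dB.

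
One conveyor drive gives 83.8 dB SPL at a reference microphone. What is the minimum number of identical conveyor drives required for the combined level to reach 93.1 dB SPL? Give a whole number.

9

N identical sources give L₁ + 10·log₁₀ N, so require 10·log₁₀ N ≥ 93.1 − 83.8 = 9.3 dB.
N ≥ 10^(9.3/10) = 8.511, so N = 9.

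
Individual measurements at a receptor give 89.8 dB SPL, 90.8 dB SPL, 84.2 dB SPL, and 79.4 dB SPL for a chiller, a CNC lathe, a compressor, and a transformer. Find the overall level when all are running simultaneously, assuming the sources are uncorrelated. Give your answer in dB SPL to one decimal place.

For uncorrelated sources the intensities add, so convert each level to linear form, sum, and take 10·log₁₀ of the total.
Σ 10^(L/10) = 10^(89.8/10) + 10^(90.8/10) + 10^(84.2/10) + 10^(79.4/10) = 2.507e+09.
L_total = 10·log₁₀(2.507e+09) = 93.99 dB SPL.

94.0 dB SPL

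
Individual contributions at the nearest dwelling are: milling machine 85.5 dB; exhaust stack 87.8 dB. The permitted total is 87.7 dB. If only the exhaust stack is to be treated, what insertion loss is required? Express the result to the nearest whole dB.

4 dB

Fixed contribution from the other source: Σ 10^(L/10) = 10^(85.5/10) = 3.548e+08 (85.50 dB).
To meet 87.7 dB overall, the treated exhaust stack may contribute at most 10^(87.7/10) − 3.548e+08 = 2.340e+08, i.e. 83.69 dB.
So the exhaust stack must be reduced from 87.8 to 83.69 dB: IL = 4.11 dB.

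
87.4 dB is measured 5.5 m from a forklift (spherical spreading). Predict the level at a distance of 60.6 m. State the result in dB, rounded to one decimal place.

66.6 dB

For a point source, L₂ = L₁ − 20·log₁₀(r₂/r₁).
L₂ = 87.4 − 20·log₁₀(60.6/5.5) = 87.4 − 20.842 = 66.56 dB.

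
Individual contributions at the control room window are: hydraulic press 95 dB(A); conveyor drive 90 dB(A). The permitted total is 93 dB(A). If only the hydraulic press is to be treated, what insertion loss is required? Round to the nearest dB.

The untreated sources together contribute 10^(90/10) = 1.000e+09, i.e. 90.00 dB(A).
To meet 93 dB(A) overall, the treated hydraulic press may contribute at most 10^(93/10) − 1.000e+09 = 9.953e+08, i.e. 89.98 dB(A).
Required insertion loss = 95 − 89.98 = 5.02 dB.

5 dB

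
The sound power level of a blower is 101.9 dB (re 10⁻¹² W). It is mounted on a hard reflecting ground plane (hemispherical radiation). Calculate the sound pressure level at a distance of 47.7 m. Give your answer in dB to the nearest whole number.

L_p = L_w − 10·log₁₀(2π·r²) with r = 47.7 m.
2π·r² = 1.43e+04 m², 10·log₁₀ of that is 41.552 dB.
L_p = 101.9 − 41.552 = 60.35 dB.

60 dB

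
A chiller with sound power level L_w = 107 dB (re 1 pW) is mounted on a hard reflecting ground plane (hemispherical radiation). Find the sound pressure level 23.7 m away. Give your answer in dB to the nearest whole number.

L_p = L_w − 10·log₁₀(2π·r²) with r = 23.7 m.
2π·r² = 3529 m², 10·log₁₀ of that is 35.477 dB.
L_p = 107 − 35.477 = 71.52 dB.

72 dB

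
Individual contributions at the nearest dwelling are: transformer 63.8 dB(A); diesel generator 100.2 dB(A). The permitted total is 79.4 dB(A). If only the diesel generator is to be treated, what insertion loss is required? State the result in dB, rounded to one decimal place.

Fixed contribution from the other source: Σ 10^(L/10) = 10^(63.8/10) = 2.399e+06 (63.80 dB(A)).
The limit corresponds to 10^(79.4/10) = 8.710e+07; subtracting the fixed part leaves 8.470e+07 for the diesel generator, i.e. 79.28 dB(A).
So the diesel generator must be reduced from 100.2 to 79.28 dB(A): IL = 20.92 dB.

20.9 dB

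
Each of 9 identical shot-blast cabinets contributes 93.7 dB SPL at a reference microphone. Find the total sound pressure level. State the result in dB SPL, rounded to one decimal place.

With 9 equal, uncorrelated contributions the intensity is 9× that of one unit, giving a rise of 10·log₁₀ 9.
L_total = 93.7 + 10·log₁₀(9) = 93.7 + 9.542 = 103.24 dB SPL.

103.2 dB SPL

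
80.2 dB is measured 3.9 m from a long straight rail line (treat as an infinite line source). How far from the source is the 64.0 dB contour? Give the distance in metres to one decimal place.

Line-source spreading drops the level by 10·log₁₀(r₂/r₁); inverting, r₂/r₁ = 10^(ΔL/10).
r₂ = 3.9·10^((80.2−64.0)/10) = 3.9·10^(16.2/10) = 162.58 m.

162.6 m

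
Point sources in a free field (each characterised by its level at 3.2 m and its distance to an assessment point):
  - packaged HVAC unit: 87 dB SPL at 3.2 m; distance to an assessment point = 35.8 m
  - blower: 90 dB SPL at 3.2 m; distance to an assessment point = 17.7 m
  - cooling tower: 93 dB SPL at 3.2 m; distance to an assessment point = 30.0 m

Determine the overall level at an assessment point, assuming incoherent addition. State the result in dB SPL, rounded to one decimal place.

77.7 dB SPL

First find each source's level at the receiver (point-source: −20·log₁₀(r/r_ref)), then combine on an intensity basis.
packaged HVAC unit: 87 − 20·log₁₀(35.8/3.2) = 87 − 20.97 = 66.03 dB SPL.
blower: 90 − 20·log₁₀(17.7/3.2) = 90 − 14.86 = 75.14 dB SPL.
cooling tower: 93 − 20·log₁₀(30.0/3.2) = 93 − 19.44 = 73.56 dB SPL.
Σ 10^(L/10) = 5.939e+07 → L_total = 10·log₁₀(5.939e+07) = 77.74 dB SPL.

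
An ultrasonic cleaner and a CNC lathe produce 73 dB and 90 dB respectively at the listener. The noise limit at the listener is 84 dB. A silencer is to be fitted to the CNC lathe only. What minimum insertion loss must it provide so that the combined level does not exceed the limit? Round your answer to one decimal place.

Everything except the CNC lathe sums to 10^(73/10) = 1.995e+07 in linear terms, 73.00 dB.
The limit corresponds to 10^(84/10) = 2.512e+08; subtracting the fixed part leaves 2.312e+08 for the CNC lathe, i.e. 83.64 dB.
So the CNC lathe must be reduced from 90 to 83.64 dB: IL = 6.36 dB.

6.4 dB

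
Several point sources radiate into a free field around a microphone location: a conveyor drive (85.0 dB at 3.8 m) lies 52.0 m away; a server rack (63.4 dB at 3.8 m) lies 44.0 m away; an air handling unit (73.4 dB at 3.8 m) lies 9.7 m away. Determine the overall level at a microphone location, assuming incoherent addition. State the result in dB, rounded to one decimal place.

Apply inverse-square spreading to bring every level to the receiver, then sum 10^(L/10).
conveyor drive: 85.0 − 20·log₁₀(52.0/3.8) = 85.0 − 22.72 = 62.28 dB.
server rack: 63.4 − 20·log₁₀(44.0/3.8) = 63.4 − 21.27 = 42.13 dB.
air handling unit: 73.4 − 20·log₁₀(9.7/3.8) = 73.4 − 8.14 = 65.26 dB.
Σ 10^(L/10) = 5.063e+06 → L_total = 10·log₁₀(5.063e+06) = 67.04 dB.

67.0 dB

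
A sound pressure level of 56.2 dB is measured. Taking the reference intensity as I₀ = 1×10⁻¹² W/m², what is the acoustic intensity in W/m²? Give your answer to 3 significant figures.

I = I₀·10^(L/10) = 10⁻¹² × 10^(56.2/10) = 10^(-6.380).

4.17e-07 W/m²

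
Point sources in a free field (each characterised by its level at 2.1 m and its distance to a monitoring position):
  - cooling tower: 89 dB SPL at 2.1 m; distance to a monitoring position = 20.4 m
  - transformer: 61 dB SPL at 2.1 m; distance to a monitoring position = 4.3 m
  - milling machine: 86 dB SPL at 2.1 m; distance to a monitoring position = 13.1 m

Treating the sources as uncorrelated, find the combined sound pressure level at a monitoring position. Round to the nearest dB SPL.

73 dB SPL

Propagate each source to the receiver with L = L_ref − 20·log₁₀(r/r_ref), then add intensities.
cooling tower: 89 − 20·log₁₀(20.4/2.1) = 89 − 19.75 = 69.25 dB SPL.
transformer: 61 − 20·log₁₀(4.3/2.1) = 61 − 6.22 = 54.78 dB SPL.
milling machine: 86 − 20·log₁₀(13.1/2.1) = 86 − 15.90 = 70.10 dB SPL.
Σ 10^(L/10) = 1.895e+07 → L_total = 10·log₁₀(1.895e+07) = 72.78 dB SPL.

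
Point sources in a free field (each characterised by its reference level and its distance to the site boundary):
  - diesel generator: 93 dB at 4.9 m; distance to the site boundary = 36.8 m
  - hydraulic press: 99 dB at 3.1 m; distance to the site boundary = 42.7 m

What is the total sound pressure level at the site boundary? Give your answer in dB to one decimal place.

Propagate each source to the receiver with L = L_ref − 20·log₁₀(r/r_ref), then add intensities.
diesel generator: 93 − 20·log₁₀(36.8/4.9) = 93 − 17.51 = 75.49 dB.
hydraulic press: 99 − 20·log₁₀(42.7/3.1) = 99 − 22.78 = 76.22 dB.
Σ 10^(L/10) = 7.724e+07 → L_total = 10·log₁₀(7.724e+07) = 78.88 dB.

78.9 dB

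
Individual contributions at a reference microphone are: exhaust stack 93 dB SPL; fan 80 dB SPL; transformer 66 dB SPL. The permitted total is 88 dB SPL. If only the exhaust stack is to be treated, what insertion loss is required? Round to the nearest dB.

6 dB

Fixed contribution from the other sources: Σ 10^(L/10) = 10^(80/10) + 10^(66/10) = 1.040e+08 (80.17 dB SPL).
To meet 88 dB SPL overall, the treated exhaust stack may contribute at most 10^(88/10) − 1.040e+08 = 5.270e+08, i.e. 87.22 dB SPL.
So the exhaust stack must be reduced from 93 to 87.22 dB SPL: IL = 5.78 dB.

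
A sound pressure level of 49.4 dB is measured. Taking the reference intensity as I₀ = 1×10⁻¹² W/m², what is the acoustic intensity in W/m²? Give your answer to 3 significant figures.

8.71e-08 W/m²

L = 10·log₁₀(I/I₀) ⇒ I = I₀·10^(L/10) = 10⁻¹² × 10^4.94.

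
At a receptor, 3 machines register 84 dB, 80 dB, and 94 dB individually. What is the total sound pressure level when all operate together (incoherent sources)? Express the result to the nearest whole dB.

Incoherent sources combine by intensity addition: L_total = 10·log₁₀(Σ 10^(L_i/10)).
Σ 10^(L/10) = 10^(84/10) + 10^(80/10) + 10^(94/10) = 2.863e+09.
L_total = 10·log₁₀(2.863e+09) = 94.57 dB.

95 dB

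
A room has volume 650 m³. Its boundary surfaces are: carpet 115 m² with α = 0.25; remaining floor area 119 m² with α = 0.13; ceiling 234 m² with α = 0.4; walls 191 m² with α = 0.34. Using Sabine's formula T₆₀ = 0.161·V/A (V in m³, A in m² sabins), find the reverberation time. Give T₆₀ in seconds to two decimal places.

0.52 s

A = Σ Sᵢαᵢ = 115·0.25 + 119·0.13 + 234·0.4 + 191·0.34 = 202.76 m².
T₆₀ = 0.161 × 650 / 202.76 = 0.516 s.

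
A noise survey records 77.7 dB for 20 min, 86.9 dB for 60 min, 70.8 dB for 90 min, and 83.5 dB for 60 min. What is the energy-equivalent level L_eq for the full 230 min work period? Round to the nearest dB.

83 dB

L_eq = 10·log₁₀[(1/T)·Σ tᵢ·10^(Lᵢ/10)] with T = 230 min.
Σ tᵢ·10^(Lᵢ/10) = 20·10^(77.7/10) + 60·10^(86.9/10) + 90·10^(70.8/10) + 60·10^(83.5/10) = 4.508e+10.
L_eq = 10·log₁₀(4.508e+10/230) = 82.92 dB.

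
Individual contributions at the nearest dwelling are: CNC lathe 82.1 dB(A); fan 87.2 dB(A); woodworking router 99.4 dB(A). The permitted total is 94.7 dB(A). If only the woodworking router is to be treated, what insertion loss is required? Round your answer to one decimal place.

5.9 dB

The untreated sources together contribute 10^(82.1/10) + 10^(87.2/10) = 6.870e+08, i.e. 88.37 dB(A).
The limit corresponds to 10^(94.7/10) = 2.951e+09; subtracting the fixed part leaves 2.264e+09 for the woodworking router, i.e. 93.55 dB(A).
So the woodworking router must be reduced from 99.4 to 93.55 dB(A): IL = 5.85 dB.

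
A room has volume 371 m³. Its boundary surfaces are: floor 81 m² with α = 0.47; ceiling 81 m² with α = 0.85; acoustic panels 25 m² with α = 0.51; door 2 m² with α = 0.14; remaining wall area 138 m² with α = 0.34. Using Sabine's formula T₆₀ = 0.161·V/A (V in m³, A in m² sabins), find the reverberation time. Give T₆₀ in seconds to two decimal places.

0.36 s

Summing Sᵢαᵢ: 81·0.47 + 81·0.85 + 25·0.51 + 2·0.14 + 138·0.34 = 166.87 m².
T₆₀ = 0.161·V/A = 0.161·371/166.87 = 0.358 s.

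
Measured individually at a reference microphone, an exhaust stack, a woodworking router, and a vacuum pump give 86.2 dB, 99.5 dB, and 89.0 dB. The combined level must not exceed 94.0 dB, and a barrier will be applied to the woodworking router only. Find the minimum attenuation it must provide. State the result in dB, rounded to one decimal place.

8.4 dB

The untreated sources together contribute 10^(86.2/10) + 10^(89.0/10) = 1.211e+09, i.e. 90.83 dB.
The limit corresponds to 10^(94.0/10) = 2.512e+09; subtracting the fixed part leaves 1.301e+09 for the woodworking router, i.e. 91.14 dB.
Required insertion loss = 99.5 − 91.14 = 8.36 dB.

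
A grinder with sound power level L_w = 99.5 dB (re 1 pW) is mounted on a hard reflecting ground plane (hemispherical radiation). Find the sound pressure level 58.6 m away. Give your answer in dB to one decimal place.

56.2 dB

Free-field hemispherical radiation: L_p = L_w − 10·log₁₀(2π·r²), r = 58.6 m.
2π·r² = 2.158e+04 m², 10·log₁₀ of that is 43.340 dB.
L_p = 99.5 − 43.340 = 56.16 dB.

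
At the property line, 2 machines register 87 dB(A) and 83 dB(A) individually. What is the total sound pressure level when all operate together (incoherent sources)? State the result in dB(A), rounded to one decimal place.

For uncorrelated sources the intensities add, so convert each level to linear form, sum, and take 10·log₁₀ of the total.
Σ 10^(L/10) = 10^(87/10) + 10^(83/10) = 7.007e+08.
L_total = 10·log₁₀(7.007e+08) = 88.46 dB(A).

88.5 dB(A)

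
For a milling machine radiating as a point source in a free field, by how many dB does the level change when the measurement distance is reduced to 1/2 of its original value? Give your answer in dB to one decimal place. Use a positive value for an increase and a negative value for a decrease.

Point-source spreading: ΔL = −20·log₁₀(r₂/r₁).
ΔL = −20·log₁₀(0.5) = +6.02 dB.

+6.0 dB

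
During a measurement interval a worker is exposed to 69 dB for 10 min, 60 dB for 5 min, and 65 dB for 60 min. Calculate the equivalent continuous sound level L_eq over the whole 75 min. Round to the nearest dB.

66 dB

L_eq = 10·log₁₀[(1/T)·Σ tᵢ·10^(Lᵢ/10)] with T = 75 min.
Σ tᵢ·10^(Lᵢ/10) = 10·10^(69/10) + 5·10^(60/10) + 60·10^(65/10) = 2.742e+08.
L_eq = 10·log₁₀(2.742e+08/75) = 65.63 dB.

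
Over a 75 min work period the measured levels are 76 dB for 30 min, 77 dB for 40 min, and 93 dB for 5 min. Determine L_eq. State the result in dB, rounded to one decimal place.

L_eq = 10·log₁₀[(1/T)·Σ tᵢ·10^(Lᵢ/10)] with T = 75 min.
Σ tᵢ·10^(Lᵢ/10) = 30·10^(76/10) + 40·10^(77/10) + 5·10^(93/10) = 1.318e+10.
L_eq = 10·log₁₀(1.318e+10/75) = 82.45 dB.

82.4 dB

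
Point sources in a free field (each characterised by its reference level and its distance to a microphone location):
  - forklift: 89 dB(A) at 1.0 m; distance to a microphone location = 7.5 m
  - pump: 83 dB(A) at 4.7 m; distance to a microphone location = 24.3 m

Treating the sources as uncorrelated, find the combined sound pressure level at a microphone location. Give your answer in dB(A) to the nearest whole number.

First find each source's level at the receiver (point-source: −20·log₁₀(r/r_ref)), then combine on an intensity basis.
forklift: 89 − 20·log₁₀(7.5/1.0) = 89 − 17.50 = 71.50 dB(A).
pump: 83 − 20·log₁₀(24.3/4.7) = 83 − 14.27 = 68.73 dB(A).
Σ 10^(L/10) = 2.159e+07 → L_total = 10·log₁₀(2.159e+07) = 73.34 dB(A).

73 dB(A)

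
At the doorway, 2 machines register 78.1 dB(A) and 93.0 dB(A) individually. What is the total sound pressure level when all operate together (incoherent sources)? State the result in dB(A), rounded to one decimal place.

For uncorrelated sources the intensities add, so convert each level to linear form, sum, and take 10·log₁₀ of the total.
Σ 10^(L/10) = 10^(78.1/10) + 10^(93.0/10) = 2.060e+09.
L_total = 10·log₁₀(2.060e+09) = 93.14 dB(A).

93.1 dB(A)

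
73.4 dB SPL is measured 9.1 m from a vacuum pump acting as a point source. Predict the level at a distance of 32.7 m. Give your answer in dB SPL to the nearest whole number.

Spherical spreading from a point source gives a 20·log₁₀(r₂/r₁) drop.
L₂ = 73.4 − 20·log₁₀(32.7/9.1) = 73.4 − 11.110 = 62.29 dB SPL.

62 dB SPL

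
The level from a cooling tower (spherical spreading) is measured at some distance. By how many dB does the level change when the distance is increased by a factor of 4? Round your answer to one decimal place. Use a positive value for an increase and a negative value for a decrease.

A point source loses 6 dB per doubling of distance; generally ΔL = −20·log₁₀(r₂/r₁).
ΔL = −20·log₁₀(4) = -12.04 dB.

-12.0 dB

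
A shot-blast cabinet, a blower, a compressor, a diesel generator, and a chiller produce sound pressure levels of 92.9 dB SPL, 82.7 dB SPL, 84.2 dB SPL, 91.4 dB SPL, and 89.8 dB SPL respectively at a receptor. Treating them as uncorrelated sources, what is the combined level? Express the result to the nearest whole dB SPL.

For uncorrelated sources the intensities add, so convert each level to linear form, sum, and take 10·log₁₀ of the total.
Σ 10^(L/10) = 10^(92.9/10) + 10^(82.7/10) + 10^(84.2/10) + 10^(91.4/10) + 10^(89.8/10) = 4.734e+09.
L_total = 10·log₁₀(4.734e+09) = 96.75 dB SPL.

97 dB SPL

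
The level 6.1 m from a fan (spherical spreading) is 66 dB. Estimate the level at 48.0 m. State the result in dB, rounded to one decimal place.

Point-source attenuation: ΔL = 20·log₁₀(r₂/r₁) = 20·log₁₀(48.0/6.1) = 17.918 dB.
L₂ = 66 − 20·log₁₀(48.0/6.1) = 66 − 17.918 = 48.08 dB.

48.1 dB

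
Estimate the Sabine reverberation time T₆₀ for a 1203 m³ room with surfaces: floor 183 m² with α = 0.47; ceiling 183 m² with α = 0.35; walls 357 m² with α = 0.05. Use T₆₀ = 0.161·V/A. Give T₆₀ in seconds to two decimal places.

Summing Sᵢαᵢ: 183·0.47 + 183·0.35 + 357·0.05 = 167.91 m².
T₆₀ = 0.161 × 1203 / 167.91 = 1.153 s.

1.15 s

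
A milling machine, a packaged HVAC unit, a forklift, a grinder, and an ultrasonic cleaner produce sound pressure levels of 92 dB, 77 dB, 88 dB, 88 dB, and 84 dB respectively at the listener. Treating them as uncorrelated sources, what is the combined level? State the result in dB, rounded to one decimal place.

95.0 dB

For uncorrelated sources the intensities add, so convert each level to linear form, sum, and take 10·log₁₀ of the total.
Σ 10^(L/10) = 10^(92/10) + 10^(77/10) + 10^(88/10) + 10^(88/10) + 10^(84/10) = 3.148e+09.
L_total = 10·log₁₀(3.148e+09) = 94.98 dB.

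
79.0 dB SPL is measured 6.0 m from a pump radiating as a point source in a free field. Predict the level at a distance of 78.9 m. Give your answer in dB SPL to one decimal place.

For a point source, L₂ = L₁ − 20·log₁₀(r₂/r₁).
L₂ = 79.0 − 20·log₁₀(78.9/6.0) = 79.0 − 22.379 = 56.62 dB SPL.

56.6 dB SPL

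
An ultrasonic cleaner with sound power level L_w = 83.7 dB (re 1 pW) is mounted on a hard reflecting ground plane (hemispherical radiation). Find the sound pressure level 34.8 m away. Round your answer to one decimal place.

The power spreads over a hemisphere of area 2π·r², so L_p = L_w − 10·log₁₀(2π·r²).
2π·r² = 7609 m², 10·log₁₀ of that is 38.813 dB.
L_p = 83.7 − 38.813 = 44.89 dB.

44.9 dB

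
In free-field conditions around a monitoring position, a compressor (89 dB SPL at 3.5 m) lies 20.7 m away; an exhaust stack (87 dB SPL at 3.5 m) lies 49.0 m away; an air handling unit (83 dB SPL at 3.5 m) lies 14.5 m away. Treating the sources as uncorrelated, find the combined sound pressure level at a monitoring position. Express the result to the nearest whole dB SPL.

76 dB SPL

First find each source's level at the receiver (point-source: −20·log₁₀(r/r_ref)), then combine on an intensity basis.
compressor: 89 − 20·log₁₀(20.7/3.5) = 89 − 15.44 = 73.56 dB SPL.
exhaust stack: 87 − 20·log₁₀(49.0/3.5) = 87 − 22.92 = 64.08 dB SPL.
air handling unit: 83 − 20·log₁₀(14.5/3.5) = 83 − 12.35 = 70.65 dB SPL.
Σ 10^(L/10) = 3.689e+07 → L_total = 10·log₁₀(3.689e+07) = 75.67 dB SPL.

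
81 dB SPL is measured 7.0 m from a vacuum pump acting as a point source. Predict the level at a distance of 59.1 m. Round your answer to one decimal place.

62.5 dB SPL

Point-source attenuation: ΔL = 20·log₁₀(r₂/r₁) = 20·log₁₀(59.1/7.0) = 18.530 dB.
L₂ = 81 − 20·log₁₀(59.1/7.0) = 81 − 18.530 = 62.47 dB SPL.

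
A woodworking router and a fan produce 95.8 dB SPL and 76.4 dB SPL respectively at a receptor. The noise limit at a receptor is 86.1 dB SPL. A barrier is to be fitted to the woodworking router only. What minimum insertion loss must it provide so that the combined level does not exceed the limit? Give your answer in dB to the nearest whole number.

10 dB

The untreated sources together contribute 10^(76.4/10) = 4.365e+07, i.e. 76.40 dB SPL.
To meet 86.1 dB SPL overall, the treated woodworking router may contribute at most 10^(86.1/10) − 4.365e+07 = 3.637e+08, i.e. 85.61 dB SPL.
Required insertion loss = 95.8 − 85.61 = 10.19 dB.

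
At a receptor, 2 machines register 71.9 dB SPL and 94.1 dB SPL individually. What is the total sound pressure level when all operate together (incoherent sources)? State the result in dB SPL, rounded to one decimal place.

For uncorrelated sources the intensities add, so convert each level to linear form, sum, and take 10·log₁₀ of the total.
Σ 10^(L/10) = 10^(71.9/10) + 10^(94.1/10) = 2.586e+09.
L_total = 10·log₁₀(2.586e+09) = 94.13 dB SPL.

94.1 dB SPL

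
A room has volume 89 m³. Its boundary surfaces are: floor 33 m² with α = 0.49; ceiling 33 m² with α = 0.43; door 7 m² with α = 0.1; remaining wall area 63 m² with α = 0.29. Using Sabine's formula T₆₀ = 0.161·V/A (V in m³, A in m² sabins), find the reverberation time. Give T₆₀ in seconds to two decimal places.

Total absorption A = 33·0.49 + 33·0.43 + 7·0.1 + 63·0.29 = 49.33 m² sabins.
T₆₀ = 0.161·V/A = 0.161·89/49.33 = 0.290 s.

0.29 s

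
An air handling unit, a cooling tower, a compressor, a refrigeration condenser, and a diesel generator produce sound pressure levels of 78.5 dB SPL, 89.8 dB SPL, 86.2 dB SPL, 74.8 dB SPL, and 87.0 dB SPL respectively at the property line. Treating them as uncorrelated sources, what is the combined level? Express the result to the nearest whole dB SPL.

For uncorrelated sources the intensities add, so convert each level to linear form, sum, and take 10·log₁₀ of the total.
Σ 10^(L/10) = 10^(78.5/10) + 10^(89.8/10) + 10^(86.2/10) + 10^(74.8/10) + 10^(87.0/10) = 1.974e+09.
L_total = 10·log₁₀(1.974e+09) = 92.95 dB SPL.

93 dB SPL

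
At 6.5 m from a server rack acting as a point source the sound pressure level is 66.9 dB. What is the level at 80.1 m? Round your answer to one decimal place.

45.1 dB

For a point source, L₂ = L₁ − 20·log₁₀(r₂/r₁).
L₂ = 66.9 − 20·log₁₀(80.1/6.5) = 66.9 − 21.814 = 45.09 dB.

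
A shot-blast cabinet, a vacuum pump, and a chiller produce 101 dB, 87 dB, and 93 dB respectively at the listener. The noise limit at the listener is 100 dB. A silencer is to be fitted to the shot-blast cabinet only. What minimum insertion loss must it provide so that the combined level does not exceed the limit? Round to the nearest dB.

Everything except the shot-blast cabinet sums to 10^(87/10) + 10^(93/10) = 2.496e+09 in linear terms, 93.97 dB.
The limit corresponds to 10^(100/10) = 1.000e+10; subtracting the fixed part leaves 7.504e+09 for the shot-blast cabinet, i.e. 98.75 dB.
Required insertion loss = 101 − 98.75 = 2.25 dB.

2 dB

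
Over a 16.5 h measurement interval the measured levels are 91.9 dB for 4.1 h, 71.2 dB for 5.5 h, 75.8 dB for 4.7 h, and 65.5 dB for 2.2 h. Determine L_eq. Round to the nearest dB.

86 dB

Weight each interval's intensity by its duration and average over T = 16.5 h:
Σ tᵢ·10^(Lᵢ/10) = 4.1·10^(91.9/10) + 5.5·10^(71.2/10) + 4.7·10^(75.8/10) + 2.2·10^(65.5/10) = 6.609e+09.
L_eq = 10·log₁₀(6.609e+09/16.5) = 86.03 dB.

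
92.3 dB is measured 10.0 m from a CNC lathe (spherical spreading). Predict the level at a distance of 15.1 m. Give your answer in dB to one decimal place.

Point-source attenuation: ΔL = 20·log₁₀(r₂/r₁) = 20·log₁₀(15.1/10.0) = 3.580 dB.
L₂ = 92.3 − 20·log₁₀(15.1/10.0) = 92.3 − 3.580 = 88.72 dB.

88.7 dB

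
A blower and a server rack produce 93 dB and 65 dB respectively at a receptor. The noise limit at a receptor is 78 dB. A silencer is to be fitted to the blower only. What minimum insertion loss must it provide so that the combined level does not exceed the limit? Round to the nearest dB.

15 dB

Everything except the blower sums to 10^(65/10) = 3.162e+06 in linear terms, 65.00 dB.
To meet 78 dB overall, the treated blower may contribute at most 10^(78/10) − 3.162e+06 = 5.993e+07, i.e. 77.78 dB.
So the blower must be reduced from 93 to 77.78 dB: IL = 15.22 dB.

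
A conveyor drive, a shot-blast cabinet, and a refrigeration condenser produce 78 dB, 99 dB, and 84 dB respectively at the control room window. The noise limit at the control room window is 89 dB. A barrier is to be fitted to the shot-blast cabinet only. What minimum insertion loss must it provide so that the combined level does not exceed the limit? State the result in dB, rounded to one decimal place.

12.2 dB

Fixed contribution from the other sources: Σ 10^(L/10) = 10^(78/10) + 10^(84/10) = 3.143e+08 (84.97 dB).
The limit corresponds to 10^(89/10) = 7.943e+08; subtracting the fixed part leaves 4.800e+08 for the shot-blast cabinet, i.e. 86.81 dB.
So the shot-blast cabinet must be reduced from 99 to 86.81 dB: IL = 12.19 dB.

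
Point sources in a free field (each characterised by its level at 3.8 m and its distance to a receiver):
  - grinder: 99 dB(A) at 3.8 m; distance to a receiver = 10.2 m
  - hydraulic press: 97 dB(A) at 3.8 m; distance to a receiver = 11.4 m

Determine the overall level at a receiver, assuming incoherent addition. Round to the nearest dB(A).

First find each source's level at the receiver (point-source: −20·log₁₀(r/r_ref)), then combine on an intensity basis.
grinder: 99 − 20·log₁₀(10.2/3.8) = 99 − 8.58 = 90.42 dB(A).
hydraulic press: 97 − 20·log₁₀(11.4/3.8) = 97 − 9.54 = 87.46 dB(A).
Σ 10^(L/10) = 1.659e+09 → L_total = 10·log₁₀(1.659e+09) = 92.20 dB(A).

92 dB(A)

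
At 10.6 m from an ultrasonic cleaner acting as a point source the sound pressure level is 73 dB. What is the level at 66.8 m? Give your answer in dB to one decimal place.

Spherical spreading from a point source gives a 20·log₁₀(r₂/r₁) drop.
L₂ = 73 − 20·log₁₀(66.8/10.6) = 73 − 15.989 = 57.01 dB.

57.0 dB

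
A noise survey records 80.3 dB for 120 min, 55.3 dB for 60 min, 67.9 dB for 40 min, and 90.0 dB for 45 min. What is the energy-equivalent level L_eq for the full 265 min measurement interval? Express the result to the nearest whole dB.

Weight each interval's intensity by its duration and average over T = 265 min:
Σ tᵢ·10^(Lᵢ/10) = 120·10^(80.3/10) + 60·10^(55.3/10) + 40·10^(67.9/10) + 45·10^(90.0/10) = 5.813e+10.
L_eq = 10·log₁₀(5.813e+10/265) = 83.41 dB.

83 dB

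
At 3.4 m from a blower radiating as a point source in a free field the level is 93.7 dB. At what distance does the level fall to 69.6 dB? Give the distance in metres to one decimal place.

54.5 m

For a point source L₁ − L₂ = 20·log₁₀(r₂/r₁), so r₂ = r₁·10^((L₁−L₂)/20).
r₂ = 3.4·10^((93.7−69.6)/20) = 3.4·10^(24.1/20) = 54.51 m.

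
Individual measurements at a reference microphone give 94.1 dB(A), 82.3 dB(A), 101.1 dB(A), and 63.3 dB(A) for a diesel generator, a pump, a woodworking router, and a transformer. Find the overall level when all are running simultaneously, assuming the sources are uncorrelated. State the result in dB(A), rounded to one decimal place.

Incoherent sources combine by intensity addition: L_total = 10·log₁₀(Σ 10^(L_i/10)).
Σ 10^(L/10) = 10^(94.1/10) + 10^(82.3/10) + 10^(101.1/10) + 10^(63.3/10) = 1.562e+10.
L_total = 10·log₁₀(1.562e+10) = 101.94 dB(A).

101.9 dB(A)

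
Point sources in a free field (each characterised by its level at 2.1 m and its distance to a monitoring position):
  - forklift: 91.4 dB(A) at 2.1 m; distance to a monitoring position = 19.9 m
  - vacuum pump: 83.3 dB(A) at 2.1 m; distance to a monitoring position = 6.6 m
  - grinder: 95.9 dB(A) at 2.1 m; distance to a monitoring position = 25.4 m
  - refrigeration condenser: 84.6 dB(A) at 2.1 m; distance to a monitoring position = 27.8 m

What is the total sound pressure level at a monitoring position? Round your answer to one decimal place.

Apply inverse-square spreading to bring every level to the receiver, then sum 10^(L/10).
forklift: 91.4 − 20·log₁₀(19.9/2.1) = 91.4 − 19.53 = 71.87 dB(A).
vacuum pump: 83.3 − 20·log₁₀(6.6/2.1) = 83.3 − 9.95 = 73.35 dB(A).
grinder: 95.9 − 20·log₁₀(25.4/2.1) = 95.9 − 21.65 = 74.25 dB(A).
refrigeration condenser: 84.6 − 20·log₁₀(27.8/2.1) = 84.6 − 22.44 = 62.16 dB(A).
Σ 10^(L/10) = 6.526e+07 → L_total = 10·log₁₀(6.526e+07) = 78.15 dB(A).

78.1 dB(A)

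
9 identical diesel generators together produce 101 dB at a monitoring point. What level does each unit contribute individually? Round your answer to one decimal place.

For N identical incoherent sources L_total = L₁ + 10·log₁₀ N, so L₁ = 101 − 10·log₁₀(9) = 101 − 9.542.

91.5 dB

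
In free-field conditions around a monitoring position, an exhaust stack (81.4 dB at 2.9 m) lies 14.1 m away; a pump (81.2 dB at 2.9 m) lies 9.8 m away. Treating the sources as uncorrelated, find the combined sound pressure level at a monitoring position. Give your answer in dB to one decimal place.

72.4 dB

First find each source's level at the receiver (point-source: −20·log₁₀(r/r_ref)), then combine on an intensity basis.
exhaust stack: 81.4 − 20·log₁₀(14.1/2.9) = 81.4 − 13.74 = 67.66 dB.
pump: 81.2 − 20·log₁₀(9.8/2.9) = 81.2 − 10.58 = 70.62 dB.
Σ 10^(L/10) = 1.738e+07 → L_total = 10·log₁₀(1.738e+07) = 72.40 dB.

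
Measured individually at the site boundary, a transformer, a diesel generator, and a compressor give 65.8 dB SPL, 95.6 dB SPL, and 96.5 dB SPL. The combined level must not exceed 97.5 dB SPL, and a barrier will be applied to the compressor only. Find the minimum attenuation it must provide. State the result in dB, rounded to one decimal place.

Everything except the compressor sums to 10^(65.8/10) + 10^(95.6/10) = 3.635e+09 in linear terms, 95.60 dB SPL.
The limit corresponds to 10^(97.5/10) = 5.623e+09; subtracting the fixed part leaves 1.989e+09 for the compressor, i.e. 92.99 dB SPL.
Required insertion loss = 96.5 − 92.99 = 3.51 dB.

3.5 dB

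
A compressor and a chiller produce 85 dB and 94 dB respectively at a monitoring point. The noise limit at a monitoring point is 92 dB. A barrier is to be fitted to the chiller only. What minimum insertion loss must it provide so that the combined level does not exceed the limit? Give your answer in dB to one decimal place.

The untreated sources together contribute 10^(85/10) = 3.162e+08, i.e. 85.00 dB.
To meet 92 dB overall, the treated chiller may contribute at most 10^(92/10) − 3.162e+08 = 1.269e+09, i.e. 91.03 dB.
Required insertion loss = 94 − 91.03 = 2.97 dB.

3.0 dB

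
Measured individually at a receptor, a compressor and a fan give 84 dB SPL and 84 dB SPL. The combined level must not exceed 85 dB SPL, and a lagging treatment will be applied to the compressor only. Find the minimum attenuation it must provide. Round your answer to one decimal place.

Fixed contribution from the other source: Σ 10^(L/10) = 10^(84/10) = 2.512e+08 (84.00 dB SPL).
The limit corresponds to 10^(85/10) = 3.162e+08; subtracting the fixed part leaves 6.504e+07 for the compressor, i.e. 78.13 dB SPL.
Required insertion loss = 84 − 78.13 = 5.87 dB.

5.9 dB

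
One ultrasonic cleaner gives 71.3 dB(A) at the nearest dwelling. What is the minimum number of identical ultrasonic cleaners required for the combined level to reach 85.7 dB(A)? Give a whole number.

Need L₁ + 10·log₁₀ N ≥ 85.7, i.e. log₁₀ N ≥ 1.44.
N ≥ 10^(14.4/10) = 27.542, so N = 28.

28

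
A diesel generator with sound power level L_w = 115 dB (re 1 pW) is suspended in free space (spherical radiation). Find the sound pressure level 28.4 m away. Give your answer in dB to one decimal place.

74.9 dB

L_p = L_w − 10·log₁₀(4π·r²) with r = 28.4 m.
4π·r² = 1.014e+04 m², 10·log₁₀ of that is 40.058 dB.
L_p = 115 − 40.058 = 74.94 dB.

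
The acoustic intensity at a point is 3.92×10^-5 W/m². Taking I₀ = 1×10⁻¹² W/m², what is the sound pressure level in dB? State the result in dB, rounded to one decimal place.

I/I₀ = 3.92×10^-5/10⁻¹² = 3.92×10^7, and L = 10·log₁₀(I/I₀).
L = 10·(0.5933 + 7) = 75.93 dB.

75.9 dB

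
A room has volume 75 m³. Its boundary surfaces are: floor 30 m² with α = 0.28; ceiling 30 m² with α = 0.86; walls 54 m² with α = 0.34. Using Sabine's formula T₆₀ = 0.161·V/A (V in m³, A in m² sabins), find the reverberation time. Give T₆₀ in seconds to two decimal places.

0.23 s

A = Σ Sᵢαᵢ = 30·0.28 + 30·0.86 + 54·0.34 = 52.56 m².
T₆₀ = 0.161 × 75 / 52.56 = 0.230 s.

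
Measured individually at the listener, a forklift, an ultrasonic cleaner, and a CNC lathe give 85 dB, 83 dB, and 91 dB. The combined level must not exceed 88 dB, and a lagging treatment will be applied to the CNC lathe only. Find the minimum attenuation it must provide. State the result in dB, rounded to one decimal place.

The untreated sources together contribute 10^(85/10) + 10^(83/10) = 5.158e+08, i.e. 87.12 dB.
The limit corresponds to 10^(88/10) = 6.310e+08; subtracting the fixed part leaves 1.152e+08 for the CNC lathe, i.e. 80.61 dB.
Required insertion loss = 91 − 80.61 = 10.39 dB.

10.4 dB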